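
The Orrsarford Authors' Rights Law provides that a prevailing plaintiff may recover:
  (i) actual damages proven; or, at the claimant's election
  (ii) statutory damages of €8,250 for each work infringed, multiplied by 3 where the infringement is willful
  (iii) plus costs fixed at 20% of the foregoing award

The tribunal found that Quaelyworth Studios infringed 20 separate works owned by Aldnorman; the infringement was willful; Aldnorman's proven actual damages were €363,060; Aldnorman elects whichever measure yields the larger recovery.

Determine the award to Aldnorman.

€594,000

Statutory damages: 20 × €8,250 = €165,000
Trebled: 3 × €165,000 = €495,000
Greater of actual damages (€363,060) or enhanced statutory damages (€495,000): €495,000
Costs: 20% of €495,000 = €99,000
Award plus costs: €495,000 + €99,000 = €594,000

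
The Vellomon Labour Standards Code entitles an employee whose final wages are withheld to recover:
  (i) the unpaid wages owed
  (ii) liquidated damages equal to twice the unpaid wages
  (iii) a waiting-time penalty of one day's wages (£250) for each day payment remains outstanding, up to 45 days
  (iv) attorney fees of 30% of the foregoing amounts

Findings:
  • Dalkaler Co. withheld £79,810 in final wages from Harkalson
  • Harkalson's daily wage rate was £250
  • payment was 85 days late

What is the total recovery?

Doubled: 2 × £79,810 = £159,620
Penalty days: min(85, 45) = 45
Waiting-time penalty: 45 × £250 = £11,250
Subtotal: £79,810 + £159,620 + £11,250 = £250,680
Attorney fees: 30% of £250,680 = £75,204
Total award: £250,680 + £75,204 = £325,884

£325,884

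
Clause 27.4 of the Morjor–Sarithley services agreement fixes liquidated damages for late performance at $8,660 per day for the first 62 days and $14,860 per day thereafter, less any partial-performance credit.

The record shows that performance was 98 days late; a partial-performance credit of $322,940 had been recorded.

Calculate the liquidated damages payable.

First 62 days: 62 × $8,660 = $536,920
Remaining days: (98 − 62) × $14,860 = $534,960
Accrued per-day damages: $536,920 + $534,960 = $1,071,880
Less partial-performance credit: $1,071,880 − $322,940 = $748,940

Liquidated damages: $748,940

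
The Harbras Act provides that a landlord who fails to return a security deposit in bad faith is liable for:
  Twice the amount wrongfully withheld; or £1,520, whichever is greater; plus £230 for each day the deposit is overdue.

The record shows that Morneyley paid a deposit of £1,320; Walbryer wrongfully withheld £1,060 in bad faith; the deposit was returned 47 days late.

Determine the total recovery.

£12,930

Doubled: 2 × £1,060 = £2,120
Minimum £1,520: £2,120 meets the minimum, no increase.
Late-return penalty: 47 × £230 = £10,810
Damages plus late penalty: £2,120 + £10,810 = £12,930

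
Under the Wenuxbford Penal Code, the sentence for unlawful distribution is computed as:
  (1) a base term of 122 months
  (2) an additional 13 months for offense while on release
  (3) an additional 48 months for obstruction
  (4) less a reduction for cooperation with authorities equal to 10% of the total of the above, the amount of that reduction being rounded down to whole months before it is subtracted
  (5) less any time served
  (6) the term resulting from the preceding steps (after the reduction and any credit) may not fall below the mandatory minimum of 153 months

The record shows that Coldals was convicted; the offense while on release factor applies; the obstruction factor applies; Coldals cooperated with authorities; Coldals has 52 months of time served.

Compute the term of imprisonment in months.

Sentence: 153 months

Offense while on release enhancement: +13 months
Obstruction enhancement: +48 months
Adjusted term: 122 months + 13 months + 48 months = 183 months
Cooperation with authorities reduction: 10% of 183 months = 18 months (rounded down)
After reduction: 183 − 18 = 165 months
Less time served: 165 months − 52 months = 113 months
Minimum 153 months: 113 months is below the minimum → 153 months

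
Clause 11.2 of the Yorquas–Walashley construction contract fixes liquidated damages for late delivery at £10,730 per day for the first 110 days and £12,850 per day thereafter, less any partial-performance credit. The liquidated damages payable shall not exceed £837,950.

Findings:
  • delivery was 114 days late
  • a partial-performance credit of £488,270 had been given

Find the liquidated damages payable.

First 110 days: 110 × £10,730 = £1,180,300
Remaining days: (114 − 110) × £12,850 = £51,400
Accrued per-day damages: £1,180,300 + £51,400 = £1,231,700
Less partial-performance credit: £1,231,700 − £488,270 = £743,430
Cap at £837,950: £743,430 is within the cap, no reduction.

£743,430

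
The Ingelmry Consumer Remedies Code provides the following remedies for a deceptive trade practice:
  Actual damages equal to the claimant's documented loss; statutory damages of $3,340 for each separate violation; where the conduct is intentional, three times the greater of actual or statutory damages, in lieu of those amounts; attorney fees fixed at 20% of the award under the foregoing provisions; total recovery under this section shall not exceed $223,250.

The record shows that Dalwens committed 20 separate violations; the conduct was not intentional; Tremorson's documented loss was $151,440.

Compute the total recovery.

Total recovery: $223,250

Statutory damages: 20 × $3,340 = $66,800
Conduct not intentional: the in-lieu enhancement does not apply.
Actual plus statutory damages: $151,440 + $66,800 = $218,240
Attorney fees: 20% of $218,240 = $43,648
Total before cap: $218,240 + $43,648 = $261,888
Cap at $223,250: $261,888 exceeds the cap → $223,250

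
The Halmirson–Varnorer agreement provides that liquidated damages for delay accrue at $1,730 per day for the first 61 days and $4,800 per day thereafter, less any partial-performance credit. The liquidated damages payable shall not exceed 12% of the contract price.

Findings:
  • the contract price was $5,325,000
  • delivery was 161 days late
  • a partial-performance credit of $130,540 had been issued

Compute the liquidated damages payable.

$454,990

First 61 days: 61 × $1,730 = $105,530
Remaining days: (161 − 61) × $4,800 = $480,000
Accrued per-day damages: $105,530 + $480,000 = $585,530
Less partial-performance credit: $585,530 − $130,540 = $454,990
Cap: 12% of $5,325,000 = $639,000
Cap at $639,000: $454,990 is within the cap, no reduction.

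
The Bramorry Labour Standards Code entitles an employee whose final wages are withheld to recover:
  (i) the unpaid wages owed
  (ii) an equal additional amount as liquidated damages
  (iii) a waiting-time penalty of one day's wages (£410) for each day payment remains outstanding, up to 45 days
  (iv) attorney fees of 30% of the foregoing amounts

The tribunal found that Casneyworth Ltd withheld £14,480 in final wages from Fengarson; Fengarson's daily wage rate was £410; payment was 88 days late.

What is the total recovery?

Liquidated damages (equal amount): £14,480
Penalty days: min(88, 45) = 45
Waiting-time penalty: 45 × £410 = £18,450
Subtotal: £14,480 + £14,480 + £18,450 = £47,410
Attorney fees: 30% of £47,410 = £14,223
Total award: £47,410 + £14,223 = £61,633

Total award: £61,633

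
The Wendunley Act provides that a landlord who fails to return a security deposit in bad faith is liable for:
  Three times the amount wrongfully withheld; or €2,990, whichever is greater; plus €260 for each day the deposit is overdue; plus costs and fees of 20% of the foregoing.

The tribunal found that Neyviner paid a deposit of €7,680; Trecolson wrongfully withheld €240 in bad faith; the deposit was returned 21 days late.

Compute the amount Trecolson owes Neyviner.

Trebled: 3 × €240 = €720
Minimum €2,990: €720 is below the minimum → €2,990
Late-return penalty: 21 × €260 = €5,460
Damages plus late penalty: €2,990 + €5,460 = €8,450
Costs and fees: 20% of €8,450 = €1,690
Total recovery: €8,450 + €1,690 = €10,140

Recovery: €10,140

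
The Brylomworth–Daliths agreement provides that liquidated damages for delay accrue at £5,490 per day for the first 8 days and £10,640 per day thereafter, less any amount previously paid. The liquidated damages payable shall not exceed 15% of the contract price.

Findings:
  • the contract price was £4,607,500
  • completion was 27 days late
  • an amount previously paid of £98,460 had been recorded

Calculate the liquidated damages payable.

Liquidated damages: £147,620

First 8 days: 8 × £5,490 = £43,920
Remaining days: (27 − 8) × £10,640 = £202,160
Accrued per-day damages: £43,920 + £202,160 = £246,080
Less amount previously paid: £246,080 − £98,460 = £147,620
Cap: 15% of £4,607,500 = £691,125
Cap at £691,125: £147,620 is within the cap, no reduction.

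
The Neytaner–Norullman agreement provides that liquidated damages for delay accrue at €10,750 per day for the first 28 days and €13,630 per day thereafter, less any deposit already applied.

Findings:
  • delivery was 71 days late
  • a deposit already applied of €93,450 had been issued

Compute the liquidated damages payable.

First 28 days: 28 × €10,750 = €301,000
Remaining days: (71 − 28) × €13,630 = €586,090
Accrued per-day damages: €301,000 + €586,090 = €887,090
Less deposit already applied: €887,090 − €93,450 = €793,640

€793,640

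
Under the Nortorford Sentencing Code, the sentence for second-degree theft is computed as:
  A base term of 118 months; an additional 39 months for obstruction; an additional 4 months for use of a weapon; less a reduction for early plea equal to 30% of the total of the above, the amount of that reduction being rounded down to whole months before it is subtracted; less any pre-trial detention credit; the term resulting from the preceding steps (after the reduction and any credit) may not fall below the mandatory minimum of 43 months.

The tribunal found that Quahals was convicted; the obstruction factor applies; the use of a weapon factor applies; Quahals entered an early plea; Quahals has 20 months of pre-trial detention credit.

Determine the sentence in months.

Obstruction enhancement: +39 months
Use of a weapon enhancement: +4 months
Adjusted term: 118 months + 39 months + 4 months = 161 months
Early plea reduction: 30% of 161 months = 48 months (rounded down)
After reduction: 161 − 48 = 113 months
Less pre-trial detention credit: 113 months − 20 months = 93 months
Minimum 43 months: 93 months meets the minimum, no increase.

93 months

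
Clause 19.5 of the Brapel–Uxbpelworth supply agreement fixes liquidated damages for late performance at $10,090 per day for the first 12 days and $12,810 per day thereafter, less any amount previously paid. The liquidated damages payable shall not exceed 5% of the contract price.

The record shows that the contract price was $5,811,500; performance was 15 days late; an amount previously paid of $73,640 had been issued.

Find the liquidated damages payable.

$85,870

First 12 days: 12 × $10,090 = $121,080
Remaining days: (15 − 12) × $12,810 = $38,430
Accrued per-day damages: $121,080 + $38,430 = $159,510
Less amount previously paid: $159,510 − $73,640 = $85,870
Cap: 5% of $5,811,500 = $290,575
Cap at $290,575: $85,870 is within the cap, no reduction.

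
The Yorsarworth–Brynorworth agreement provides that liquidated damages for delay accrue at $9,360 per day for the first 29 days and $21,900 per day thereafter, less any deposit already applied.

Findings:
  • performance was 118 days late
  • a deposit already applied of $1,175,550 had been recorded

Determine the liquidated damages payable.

First 29 days: 29 × $9,360 = $271,440
Remaining days: (118 − 29) × $21,900 = $1,949,100
Accrued per-day damages: $271,440 + $1,949,100 = $2,220,540
Less deposit already applied: $2,220,540 − $1,175,550 = $1,044,990

$1,044,990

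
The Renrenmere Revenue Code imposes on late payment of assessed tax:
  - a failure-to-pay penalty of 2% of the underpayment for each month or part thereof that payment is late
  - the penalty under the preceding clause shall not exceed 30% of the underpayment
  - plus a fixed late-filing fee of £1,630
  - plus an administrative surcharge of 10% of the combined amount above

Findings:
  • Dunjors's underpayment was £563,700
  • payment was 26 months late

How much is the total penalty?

Penalty: £187,814

Accrued rate: 2% × 26 = 52%, capped at 30% → 30%
Failure-to-pay penalty: 30% of £563,700 = £169,110
Penalty before surcharge: £169,110 + £1,630 = £170,740
Administrative surcharge: 10% of £170,740 = £17,074
Total penalty: £170,740 + £17,074 = £187,814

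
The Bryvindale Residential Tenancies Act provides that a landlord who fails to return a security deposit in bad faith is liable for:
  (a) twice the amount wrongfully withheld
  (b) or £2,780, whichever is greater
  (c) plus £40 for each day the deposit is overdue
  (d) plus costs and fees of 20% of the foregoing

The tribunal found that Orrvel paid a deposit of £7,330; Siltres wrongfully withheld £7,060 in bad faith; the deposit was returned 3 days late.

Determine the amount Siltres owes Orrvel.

Doubled: 2 × £7,060 = £14,120
Minimum £2,780: £14,120 meets the minimum, no increase.
Late-return penalty: 3 × £40 = £120
Damages plus late penalty: £14,120 + £120 = £14,240
Costs and fees: 20% of £14,240 = £2,848
Total recovery: £14,240 + £2,848 = £17,088

£17,088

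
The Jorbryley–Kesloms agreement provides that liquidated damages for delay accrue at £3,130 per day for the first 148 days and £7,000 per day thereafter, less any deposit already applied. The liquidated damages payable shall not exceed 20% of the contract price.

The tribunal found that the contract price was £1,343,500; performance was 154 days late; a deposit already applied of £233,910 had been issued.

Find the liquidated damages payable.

First 148 days: 148 × £3,130 = £463,240
Remaining days: (154 − 148) × £7,000 = £42,000
Accrued per-day damages: £463,240 + £42,000 = £505,240
Less deposit already applied: £505,240 − £233,910 = £271,330
Cap: 20% of £1,343,500 = £268,700
Cap at £268,700: £271,330 exceeds the cap → £268,700

£268,700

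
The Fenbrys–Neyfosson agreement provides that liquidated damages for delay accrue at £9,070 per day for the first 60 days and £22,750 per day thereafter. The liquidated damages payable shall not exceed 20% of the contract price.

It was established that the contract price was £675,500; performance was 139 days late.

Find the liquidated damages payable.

Liquidated damages: £135,100

First 60 days: 60 × £9,070 = £544,200
Remaining days: (139 − 60) × £22,750 = £1,797,250
Accrued per-day damages: £544,200 + £1,797,250 = £2,341,450
Cap: 20% of £675,500 = £135,100
Cap at £135,100: £2,341,450 exceeds the cap → £135,100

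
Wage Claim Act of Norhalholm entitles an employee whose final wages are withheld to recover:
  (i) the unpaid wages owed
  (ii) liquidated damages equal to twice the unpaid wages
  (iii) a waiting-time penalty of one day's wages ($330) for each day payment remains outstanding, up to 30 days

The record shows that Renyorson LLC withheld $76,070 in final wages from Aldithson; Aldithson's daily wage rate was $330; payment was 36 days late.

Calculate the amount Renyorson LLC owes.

$238,110

Doubled: 2 × $76,070 = $152,140
Penalty days: min(36, 30) = 30
Waiting-time penalty: 30 × $330 = $9,900
Total award: $76,070 + $152,140 + $9,900 = $238,110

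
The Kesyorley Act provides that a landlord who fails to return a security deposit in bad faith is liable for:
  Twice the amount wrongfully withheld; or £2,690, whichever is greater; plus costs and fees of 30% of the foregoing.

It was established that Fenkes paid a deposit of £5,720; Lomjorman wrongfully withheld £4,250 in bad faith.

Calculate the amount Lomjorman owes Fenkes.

£11,050

Doubled: 2 × £4,250 = £8,500
Minimum £2,690: £8,500 meets the minimum, no increase.
Costs and fees: 30% of £8,500 = £2,550
Total recovery: £8,500 + £2,550 = £11,050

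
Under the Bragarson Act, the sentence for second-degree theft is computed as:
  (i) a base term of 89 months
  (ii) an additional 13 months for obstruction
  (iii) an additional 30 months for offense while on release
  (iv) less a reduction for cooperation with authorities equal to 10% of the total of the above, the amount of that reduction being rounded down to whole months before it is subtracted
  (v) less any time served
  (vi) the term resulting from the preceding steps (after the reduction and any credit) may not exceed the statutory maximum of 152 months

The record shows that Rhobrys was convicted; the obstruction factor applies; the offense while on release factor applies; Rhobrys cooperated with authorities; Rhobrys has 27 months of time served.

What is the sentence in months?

Obstruction enhancement: +13 months
Offense while on release enhancement: +30 months
Adjusted term: 89 months + 13 months + 30 months = 132 months
Cooperation with authorities reduction: 10% of 132 months = 13 months (rounded down)
After reduction: 132 − 13 = 119 months
Less time served: 119 months − 27 months = 92 months
Cap at 152 months: 92 months is within the cap, no reduction.

92 months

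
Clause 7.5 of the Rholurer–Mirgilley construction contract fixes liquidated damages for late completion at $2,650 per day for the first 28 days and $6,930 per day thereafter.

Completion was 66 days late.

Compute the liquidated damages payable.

First 28 days: 28 × $2,650 = $74,200
Remaining days: (66 − 28) × $6,930 = $263,340
Accrued per-day damages: $74,200 + $263,340 = $337,540

Liquidated damages: $337,540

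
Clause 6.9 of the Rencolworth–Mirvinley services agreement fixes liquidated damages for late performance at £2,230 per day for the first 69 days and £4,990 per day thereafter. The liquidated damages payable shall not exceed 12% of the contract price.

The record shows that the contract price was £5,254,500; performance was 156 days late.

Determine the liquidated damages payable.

£588,000

First 69 days: 69 × £2,230 = £153,870
Remaining days: (156 − 69) × £4,990 = £434,130
Accrued per-day damages: £153,870 + £434,130 = £588,000
Cap: 12% of £5,254,500 = £630,540
Cap at £630,540: £588,000 is within the cap, no reduction.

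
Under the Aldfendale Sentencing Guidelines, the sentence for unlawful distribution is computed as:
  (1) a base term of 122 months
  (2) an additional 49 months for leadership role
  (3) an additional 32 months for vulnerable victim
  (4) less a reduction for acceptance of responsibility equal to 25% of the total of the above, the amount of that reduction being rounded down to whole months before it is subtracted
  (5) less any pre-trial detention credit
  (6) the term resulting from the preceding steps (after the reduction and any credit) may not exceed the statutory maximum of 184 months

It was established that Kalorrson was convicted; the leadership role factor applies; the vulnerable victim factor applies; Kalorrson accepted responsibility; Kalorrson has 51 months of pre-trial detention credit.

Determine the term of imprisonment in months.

Leadership role enhancement: +49 months
Vulnerable victim enhancement: +32 months
Adjusted term: 122 months + 49 months + 32 months = 203 months
Acceptance of responsibility reduction: 25% of 203 months = 50 months (rounded down)
After reduction: 203 − 50 = 153 months
Less pre-trial detention credit: 153 months − 51 months = 102 months
Cap at 184 months: 102 months is within the cap, no reduction.

102 months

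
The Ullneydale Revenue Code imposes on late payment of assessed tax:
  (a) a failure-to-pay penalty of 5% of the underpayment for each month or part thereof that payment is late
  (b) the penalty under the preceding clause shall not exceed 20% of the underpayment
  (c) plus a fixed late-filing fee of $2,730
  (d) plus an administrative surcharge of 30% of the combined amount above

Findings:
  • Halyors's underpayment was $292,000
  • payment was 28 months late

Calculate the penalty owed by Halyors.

Accrued rate: 5% × 28 = 140%, capped at 20% → 20%
Failure-to-pay penalty: 20% of $292,000 = $58,400
Penalty before surcharge: $58,400 + $2,730 = $61,130
Administrative surcharge: 30% of $61,130 = $18,339
Total penalty: $61,130 + $18,339 = $79,469

$79,469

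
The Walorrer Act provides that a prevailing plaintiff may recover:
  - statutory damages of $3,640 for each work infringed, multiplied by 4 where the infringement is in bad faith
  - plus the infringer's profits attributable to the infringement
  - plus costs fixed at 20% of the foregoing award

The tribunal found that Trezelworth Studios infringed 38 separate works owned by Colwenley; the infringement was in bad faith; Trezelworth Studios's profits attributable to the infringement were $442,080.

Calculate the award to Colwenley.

Statutory damages: 38 × $3,640 = $138,320
Multiplied by 4: 4 × $138,320 = $553,280
Combined award: $553,280 + $442,080 = $995,360
Costs: 20% of $995,360 = $199,072
Award plus costs: $995,360 + $199,072 = $1,194,432

Award: $1,194,432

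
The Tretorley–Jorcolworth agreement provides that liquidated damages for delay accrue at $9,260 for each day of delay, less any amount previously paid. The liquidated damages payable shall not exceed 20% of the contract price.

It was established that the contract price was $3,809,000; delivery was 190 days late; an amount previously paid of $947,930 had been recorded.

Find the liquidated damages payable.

Per-day damages: 190 × $9,260 = $1,759,400
Less amount previously paid: $1,759,400 − $947,930 = $811,470
Cap: 20% of $3,809,000 = $761,800
Cap at $761,800: $811,470 exceeds the cap → $761,800

$761,800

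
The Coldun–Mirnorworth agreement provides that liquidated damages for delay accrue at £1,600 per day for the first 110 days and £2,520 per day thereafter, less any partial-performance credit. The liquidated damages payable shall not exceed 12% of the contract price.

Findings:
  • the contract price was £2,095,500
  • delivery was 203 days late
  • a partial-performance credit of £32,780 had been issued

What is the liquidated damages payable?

First 110 days: 110 × £1,600 = £176,000
Remaining days: (203 − 110) × £2,520 = £234,360
Accrued per-day damages: £176,000 + £234,360 = £410,360
Less partial-performance credit: £410,360 − £32,780 = £377,580
Cap: 12% of £2,095,500 = £251,460
Cap at £251,460: £377,580 exceeds the cap → £251,460

£251,460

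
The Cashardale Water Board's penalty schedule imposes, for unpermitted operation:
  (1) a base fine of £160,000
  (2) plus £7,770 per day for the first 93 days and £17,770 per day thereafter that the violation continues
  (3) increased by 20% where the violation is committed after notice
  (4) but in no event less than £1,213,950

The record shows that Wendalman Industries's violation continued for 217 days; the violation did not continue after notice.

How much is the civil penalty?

First 93 days: 93 × £7,770 = £722,610
Remaining days: (217 − 93) × £17,770 = £2,203,480
Per-day component: £722,610 + £2,203,480 = £2,926,090
Base plus per-day: £160,000 + £2,926,090 = £3,086,090
The violation did not continue after notice: no 20% increase.
Minimum £1,213,950: £3,086,090 meets the minimum, no increase.

£3,086,090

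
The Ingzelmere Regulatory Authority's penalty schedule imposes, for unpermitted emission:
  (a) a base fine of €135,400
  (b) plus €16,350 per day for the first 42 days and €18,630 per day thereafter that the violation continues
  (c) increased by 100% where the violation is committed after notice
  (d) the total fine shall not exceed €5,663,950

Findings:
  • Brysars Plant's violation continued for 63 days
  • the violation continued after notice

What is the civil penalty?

€2,426,660

First 42 days: 42 × €16,350 = €686,700
Remaining days: (63 − 42) × €18,630 = €391,230
Per-day component: €686,700 + €391,230 = €1,077,930
Base plus per-day: €135,400 + €1,077,930 = €1,213,330
Enhancement: 100% of €1,213,330 = €1,213,330
Enhanced fine: €1,213,330 + €1,213,330 = €2,426,660
Cap at €5,663,950: €2,426,660 is within the cap, no reduction.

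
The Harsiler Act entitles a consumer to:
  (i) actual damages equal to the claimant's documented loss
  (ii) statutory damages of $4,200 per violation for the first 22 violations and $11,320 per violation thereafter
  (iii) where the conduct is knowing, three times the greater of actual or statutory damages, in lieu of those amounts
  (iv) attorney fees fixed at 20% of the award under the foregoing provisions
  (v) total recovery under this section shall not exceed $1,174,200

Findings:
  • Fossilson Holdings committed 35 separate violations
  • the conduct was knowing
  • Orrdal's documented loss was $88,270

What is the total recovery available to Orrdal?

$862,416

First 22 violations: 22 × $4,200 = $92,400
Remaining violations: (35 − 22) × $11,320 = $147,160
Statutory damages: $92,400 + $147,160 = $239,560
Greater of actual damages ($88,270) or statutory damages ($239,560): $239,560
Trebled: 3 × $239,560 = $718,680
Attorney fees: 20% of $718,680 = $143,736
Total before cap: $718,680 + $143,736 = $862,416
Cap at $1,174,200: $862,416 is within the cap, no reduction.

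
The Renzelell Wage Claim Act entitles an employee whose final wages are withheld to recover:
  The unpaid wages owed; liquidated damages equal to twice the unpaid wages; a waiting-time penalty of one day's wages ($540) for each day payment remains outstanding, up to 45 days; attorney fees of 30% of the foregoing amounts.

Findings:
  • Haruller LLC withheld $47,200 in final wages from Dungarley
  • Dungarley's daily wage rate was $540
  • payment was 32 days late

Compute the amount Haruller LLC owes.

$206,544

Doubled: 2 × $47,200 = $94,400
Penalty days: min(32, 45) = 32
Waiting-time penalty: 32 × $540 = $17,280
Subtotal: $47,200 + $94,400 + $17,280 = $158,880
Attorney fees: 30% of $158,880 = $47,664
Total award: $158,880 + $47,664 = $206,544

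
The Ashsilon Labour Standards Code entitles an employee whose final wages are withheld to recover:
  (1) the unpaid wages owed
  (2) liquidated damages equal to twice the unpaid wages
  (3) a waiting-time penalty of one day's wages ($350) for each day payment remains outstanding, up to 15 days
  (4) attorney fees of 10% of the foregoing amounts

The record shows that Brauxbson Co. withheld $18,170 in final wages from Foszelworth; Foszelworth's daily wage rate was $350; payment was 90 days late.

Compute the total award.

$65,736

Doubled: 2 × $18,170 = $36,340
Penalty days: min(90, 15) = 15
Waiting-time penalty: 15 × $350 = $5,250
Subtotal: $18,170 + $36,340 + $5,250 = $59,760
Attorney fees: 10% of $59,760 = $5,976
Total award: $59,760 + $5,976 = $65,736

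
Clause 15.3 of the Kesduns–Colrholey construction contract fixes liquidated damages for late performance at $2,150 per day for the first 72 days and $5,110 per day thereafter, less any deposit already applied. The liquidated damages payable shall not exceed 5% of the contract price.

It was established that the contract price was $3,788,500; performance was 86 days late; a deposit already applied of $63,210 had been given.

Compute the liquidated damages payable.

$163,130

First 72 days: 72 × $2,150 = $154,800
Remaining days: (86 − 72) × $5,110 = $71,540
Accrued per-day damages: $154,800 + $71,540 = $226,340
Less deposit already applied: $226,340 − $63,210 = $163,130
Cap: 5% of $3,788,500 = $189,425
Cap at $189,425: $163,130 is within the cap, no reduction.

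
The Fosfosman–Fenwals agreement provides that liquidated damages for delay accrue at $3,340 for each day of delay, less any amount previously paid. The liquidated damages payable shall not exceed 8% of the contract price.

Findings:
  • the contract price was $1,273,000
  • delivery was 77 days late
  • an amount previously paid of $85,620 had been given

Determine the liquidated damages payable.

Per-day damages: 77 × $3,340 = $257,180
Less amount previously paid: $257,180 − $85,620 = $171,560
Cap: 8% of $1,273,000 = $101,840
Cap at $101,840: $171,560 exceeds the cap → $101,840

$101,840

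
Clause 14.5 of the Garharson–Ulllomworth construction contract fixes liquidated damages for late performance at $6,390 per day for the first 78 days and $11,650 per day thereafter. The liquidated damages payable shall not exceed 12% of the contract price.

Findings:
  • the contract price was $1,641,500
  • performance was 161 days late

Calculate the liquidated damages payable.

First 78 days: 78 × $6,390 = $498,420
Remaining days: (161 − 78) × $11,650 = $966,950
Accrued per-day damages: $498,420 + $966,950 = $1,465,370
Cap: 12% of $1,641,500 = $196,980
Cap at $196,980: $1,465,370 exceeds the cap → $196,980

$196,980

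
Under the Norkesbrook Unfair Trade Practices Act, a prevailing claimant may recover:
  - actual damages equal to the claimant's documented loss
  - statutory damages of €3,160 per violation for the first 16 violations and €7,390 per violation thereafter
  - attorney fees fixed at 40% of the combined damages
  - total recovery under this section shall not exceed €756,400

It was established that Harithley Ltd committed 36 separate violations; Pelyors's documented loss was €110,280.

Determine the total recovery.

€432,096

First 16 violations: 16 × €3,160 = €50,560
Remaining violations: (36 − 16) × €7,390 = €147,800
Statutory damages: €50,560 + €147,800 = €198,360
Combined damages: €110,280 + €198,360 = €308,640
Attorney fees: 40% of €308,640 = €123,456
Total before cap: €308,640 + €123,456 = €432,096
Cap at €756,400: €432,096 is within the cap, no reduction.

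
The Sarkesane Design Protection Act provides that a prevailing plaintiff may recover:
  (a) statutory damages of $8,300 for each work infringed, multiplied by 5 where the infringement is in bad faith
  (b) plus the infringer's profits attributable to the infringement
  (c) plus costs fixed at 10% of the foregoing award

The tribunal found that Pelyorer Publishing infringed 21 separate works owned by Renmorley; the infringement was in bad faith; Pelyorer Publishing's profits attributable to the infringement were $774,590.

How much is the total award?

$1,810,699

Statutory damages: 21 × $8,300 = $174,300
Multiplied by 5: 5 × $174,300 = $871,500
Combined award: $871,500 + $774,590 = $1,646,090
Costs: 10% of $1,646,090 = $164,609
Award plus costs: $1,646,090 + $164,609 = $1,810,699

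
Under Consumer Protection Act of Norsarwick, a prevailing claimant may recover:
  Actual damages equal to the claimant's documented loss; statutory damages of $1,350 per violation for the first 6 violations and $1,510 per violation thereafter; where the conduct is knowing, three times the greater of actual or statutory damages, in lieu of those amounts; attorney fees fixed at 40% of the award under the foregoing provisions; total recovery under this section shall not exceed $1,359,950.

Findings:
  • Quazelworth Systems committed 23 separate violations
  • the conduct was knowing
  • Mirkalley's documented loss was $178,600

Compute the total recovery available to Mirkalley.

First 6 violations: 6 × $1,350 = $8,100
Remaining violations: (23 − 6) × $1,510 = $25,670
Statutory damages: $8,100 + $25,670 = $33,770
Greater of actual damages ($178,600) or statutory damages ($33,770): $178,600
Trebled: 3 × $178,600 = $535,800
Attorney fees: 40% of $535,800 = $214,320
Total before cap: $535,800 + $214,320 = $750,120
Cap at $1,359,950: $750,120 is within the cap, no reduction.

Total recovery: $750,120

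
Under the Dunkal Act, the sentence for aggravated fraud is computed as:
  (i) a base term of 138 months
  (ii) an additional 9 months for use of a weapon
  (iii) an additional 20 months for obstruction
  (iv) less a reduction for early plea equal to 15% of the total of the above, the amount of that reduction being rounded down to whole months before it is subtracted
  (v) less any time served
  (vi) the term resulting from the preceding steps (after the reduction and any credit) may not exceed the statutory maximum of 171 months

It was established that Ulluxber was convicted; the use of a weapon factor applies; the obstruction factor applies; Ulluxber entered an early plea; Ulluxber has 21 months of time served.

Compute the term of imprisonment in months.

121 months

Use of a weapon enhancement: +9 months
Obstruction enhancement: +20 months
Adjusted term: 138 months + 9 months + 20 months = 167 months
Early plea reduction: 15% of 167 months = 25 months (rounded down)
After reduction: 167 − 25 = 142 months
Less time served: 142 months − 21 months = 121 months
Cap at 171 months: 121 months is within the cap, no reduction.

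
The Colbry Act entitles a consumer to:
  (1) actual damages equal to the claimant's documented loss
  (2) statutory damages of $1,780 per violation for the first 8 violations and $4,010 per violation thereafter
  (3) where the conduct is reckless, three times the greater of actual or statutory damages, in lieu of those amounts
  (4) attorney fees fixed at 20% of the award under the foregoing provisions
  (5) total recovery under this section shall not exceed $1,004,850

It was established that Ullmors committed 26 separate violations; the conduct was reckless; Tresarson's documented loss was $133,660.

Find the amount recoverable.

First 8 violations: 8 × $1,780 = $14,240
Remaining violations: (26 − 8) × $4,010 = $72,180
Statutory damages: $14,240 + $72,180 = $86,420
Greater of actual damages ($133,660) or statutory damages ($86,420): $133,660
Trebled: 3 × $133,660 = $400,980
Attorney fees: 20% of $400,980 = $80,196
Total before cap: $400,980 + $80,196 = $481,176
Cap at $1,004,850: $481,176 is within the cap, no reduction.

$481,176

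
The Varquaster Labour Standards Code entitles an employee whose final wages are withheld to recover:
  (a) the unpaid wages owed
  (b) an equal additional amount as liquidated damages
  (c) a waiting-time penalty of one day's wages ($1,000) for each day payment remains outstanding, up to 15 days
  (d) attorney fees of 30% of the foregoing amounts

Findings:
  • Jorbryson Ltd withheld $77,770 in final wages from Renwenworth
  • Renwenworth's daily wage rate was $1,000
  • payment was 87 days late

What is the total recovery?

$221,702

Liquidated damages (equal amount): $77,770
Penalty days: min(87, 15) = 15
Waiting-time penalty: 15 × $1,000 = $15,000
Subtotal: $77,770 + $77,770 + $15,000 = $170,540
Attorney fees: 30% of $170,540 = $51,162
Total award: $170,540 + $51,162 = $221,702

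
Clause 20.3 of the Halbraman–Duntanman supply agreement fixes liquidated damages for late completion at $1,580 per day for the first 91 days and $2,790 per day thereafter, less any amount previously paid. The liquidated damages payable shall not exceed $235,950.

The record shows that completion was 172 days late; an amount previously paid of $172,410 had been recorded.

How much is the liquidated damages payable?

First 91 days: 91 × $1,580 = $143,780
Remaining days: (172 − 91) × $2,790 = $225,990
Accrued per-day damages: $143,780 + $225,990 = $369,770
Less amount previously paid: $369,770 − $172,410 = $197,360
Cap at $235,950: $197,360 is within the cap, no reduction.

Liquidated damages: $197,360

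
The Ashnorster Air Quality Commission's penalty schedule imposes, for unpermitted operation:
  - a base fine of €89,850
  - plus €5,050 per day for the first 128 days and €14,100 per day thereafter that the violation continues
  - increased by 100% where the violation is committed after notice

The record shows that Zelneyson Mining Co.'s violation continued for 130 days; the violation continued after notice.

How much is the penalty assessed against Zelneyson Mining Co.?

First 128 days: 128 × €5,050 = €646,400
Remaining days: (130 − 128) × €14,100 = €28,200
Per-day component: €646,400 + €28,200 = €674,600
Base plus per-day: €89,850 + €674,600 = €764,450
Enhancement: 100% of €764,450 = €764,450
Enhanced fine: €764,450 + €764,450 = €1,528,900

€1,528,900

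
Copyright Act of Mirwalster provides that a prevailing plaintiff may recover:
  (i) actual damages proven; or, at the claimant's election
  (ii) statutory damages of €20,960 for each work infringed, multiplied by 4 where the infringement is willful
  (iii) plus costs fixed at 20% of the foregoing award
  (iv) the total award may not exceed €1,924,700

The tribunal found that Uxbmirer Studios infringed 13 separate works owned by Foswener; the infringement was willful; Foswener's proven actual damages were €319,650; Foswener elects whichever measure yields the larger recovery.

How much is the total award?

€1,307,904

Statutory damages: 13 × €20,960 = €272,480
Multiplied by 4: 4 × €272,480 = €1,089,920
Greater of actual damages (€319,650) or enhanced statutory damages (€1,089,920): €1,089,920
Costs: 20% of €1,089,920 = €217,984
Award plus costs: €1,089,920 + €217,984 = €1,307,904
Cap at €1,924,700: €1,307,904 is within the cap, no reduction.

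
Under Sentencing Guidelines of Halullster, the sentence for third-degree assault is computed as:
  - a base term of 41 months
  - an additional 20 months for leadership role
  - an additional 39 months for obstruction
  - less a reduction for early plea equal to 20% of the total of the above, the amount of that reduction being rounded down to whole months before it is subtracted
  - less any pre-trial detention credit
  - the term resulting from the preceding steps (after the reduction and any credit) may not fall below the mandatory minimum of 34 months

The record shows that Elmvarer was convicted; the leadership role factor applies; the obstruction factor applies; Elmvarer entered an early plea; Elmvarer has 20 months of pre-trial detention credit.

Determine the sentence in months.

60 months

Leadership role enhancement: +20 months
Obstruction enhancement: +39 months
Adjusted term: 41 months + 20 months + 39 months = 100 months
Early plea reduction: 20% of 100 months = 20 months (rounded down)
After reduction: 100 − 20 = 80 months
Less pre-trial detention credit: 80 months − 20 months = 60 months
Minimum 34 months: 60 months meets the minimum, no increase.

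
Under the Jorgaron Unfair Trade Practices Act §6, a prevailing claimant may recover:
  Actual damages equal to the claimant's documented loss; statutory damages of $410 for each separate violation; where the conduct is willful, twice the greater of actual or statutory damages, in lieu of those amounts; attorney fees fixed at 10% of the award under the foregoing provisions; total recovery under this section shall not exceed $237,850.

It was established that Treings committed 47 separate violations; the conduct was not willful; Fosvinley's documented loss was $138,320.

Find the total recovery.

Statutory damages: 47 × $410 = $19,270
Conduct not willful: the in-lieu enhancement does not apply.
Actual plus statutory damages: $138,320 + $19,270 = $157,590
Attorney fees: 10% of $157,590 = $15,759
Total before cap: $157,590 + $15,759 = $173,349
Cap at $237,850: $173,349 is within the cap, no reduction.

$173,349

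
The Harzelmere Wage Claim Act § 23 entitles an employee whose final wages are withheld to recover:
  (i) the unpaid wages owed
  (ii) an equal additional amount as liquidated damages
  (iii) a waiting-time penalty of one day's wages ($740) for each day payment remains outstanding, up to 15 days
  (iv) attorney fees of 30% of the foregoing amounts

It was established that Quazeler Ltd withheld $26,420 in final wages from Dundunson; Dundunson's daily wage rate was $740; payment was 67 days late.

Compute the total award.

$83,122

Liquidated damages (equal amount): $26,420
Penalty days: min(67, 15) = 15
Waiting-time penalty: 15 × $740 = $11,100
Subtotal: $26,420 + $26,420 + $11,100 = $63,940
Attorney fees: 30% of $63,940 = $19,182
Total award: $63,940 + $19,182 = $83,122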